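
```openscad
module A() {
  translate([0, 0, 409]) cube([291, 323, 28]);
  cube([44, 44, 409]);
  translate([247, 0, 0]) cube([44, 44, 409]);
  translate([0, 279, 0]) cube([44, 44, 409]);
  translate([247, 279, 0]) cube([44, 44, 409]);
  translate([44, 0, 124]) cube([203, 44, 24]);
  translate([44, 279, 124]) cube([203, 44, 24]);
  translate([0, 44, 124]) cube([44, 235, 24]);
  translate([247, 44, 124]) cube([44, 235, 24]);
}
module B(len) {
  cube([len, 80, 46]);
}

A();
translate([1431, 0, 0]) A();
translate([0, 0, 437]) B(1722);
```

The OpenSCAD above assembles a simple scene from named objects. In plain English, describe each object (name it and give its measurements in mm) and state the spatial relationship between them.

A is a four-legged stool. The seat is a 291×323×28 mm slab whose top surface is at z = 437 mm; four square legs, each 44×44 mm in cross-section, run from the floor (z = 0) to the underside of the seat, each flush with a corner of the seat. Four stretchers, 44 mm wide and 24 mm tall, connect adjacent legs with their undersides at z = 124 mm, each running between the inner faces of the legs it joins and aligned with the legs' outer faces on the other axis.

B is a rectangular beam 1722 mm long (x), 80 mm deep (y), 46 mm thick (z).

The beam spans the tops of two stools placed 1140 mm apart, resting at z = 437 mm.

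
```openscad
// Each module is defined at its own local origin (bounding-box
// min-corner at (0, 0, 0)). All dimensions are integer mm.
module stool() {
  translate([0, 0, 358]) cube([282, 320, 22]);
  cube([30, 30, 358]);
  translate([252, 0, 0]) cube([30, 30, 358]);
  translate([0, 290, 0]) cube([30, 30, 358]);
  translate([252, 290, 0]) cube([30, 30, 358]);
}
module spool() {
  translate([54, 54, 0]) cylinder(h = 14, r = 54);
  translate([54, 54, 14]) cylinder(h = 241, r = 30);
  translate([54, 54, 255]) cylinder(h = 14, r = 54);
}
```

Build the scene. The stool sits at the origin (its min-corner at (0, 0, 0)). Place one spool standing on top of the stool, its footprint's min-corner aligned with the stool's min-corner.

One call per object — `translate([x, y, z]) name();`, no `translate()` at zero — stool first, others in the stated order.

stool();
translate([0, 0, 380]) spool();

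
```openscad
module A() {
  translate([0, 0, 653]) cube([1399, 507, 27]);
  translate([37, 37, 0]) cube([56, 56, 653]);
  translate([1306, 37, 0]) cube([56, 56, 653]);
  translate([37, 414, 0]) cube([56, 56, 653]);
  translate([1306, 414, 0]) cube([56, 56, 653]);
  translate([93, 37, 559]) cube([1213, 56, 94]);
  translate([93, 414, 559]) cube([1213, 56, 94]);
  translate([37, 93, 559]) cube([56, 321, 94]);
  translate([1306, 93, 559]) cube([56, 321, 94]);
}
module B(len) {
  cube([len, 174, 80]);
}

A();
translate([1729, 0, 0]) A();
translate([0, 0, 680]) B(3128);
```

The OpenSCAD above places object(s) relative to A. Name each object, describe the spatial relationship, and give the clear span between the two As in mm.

A is a table. B is a beam. A beam spans the tops of two tables. The clear span between the two tables is 330 mm.

Second table starts at x = 1729; first ends at x = 1399; clear span = 1729 − 1399 = 330 mm.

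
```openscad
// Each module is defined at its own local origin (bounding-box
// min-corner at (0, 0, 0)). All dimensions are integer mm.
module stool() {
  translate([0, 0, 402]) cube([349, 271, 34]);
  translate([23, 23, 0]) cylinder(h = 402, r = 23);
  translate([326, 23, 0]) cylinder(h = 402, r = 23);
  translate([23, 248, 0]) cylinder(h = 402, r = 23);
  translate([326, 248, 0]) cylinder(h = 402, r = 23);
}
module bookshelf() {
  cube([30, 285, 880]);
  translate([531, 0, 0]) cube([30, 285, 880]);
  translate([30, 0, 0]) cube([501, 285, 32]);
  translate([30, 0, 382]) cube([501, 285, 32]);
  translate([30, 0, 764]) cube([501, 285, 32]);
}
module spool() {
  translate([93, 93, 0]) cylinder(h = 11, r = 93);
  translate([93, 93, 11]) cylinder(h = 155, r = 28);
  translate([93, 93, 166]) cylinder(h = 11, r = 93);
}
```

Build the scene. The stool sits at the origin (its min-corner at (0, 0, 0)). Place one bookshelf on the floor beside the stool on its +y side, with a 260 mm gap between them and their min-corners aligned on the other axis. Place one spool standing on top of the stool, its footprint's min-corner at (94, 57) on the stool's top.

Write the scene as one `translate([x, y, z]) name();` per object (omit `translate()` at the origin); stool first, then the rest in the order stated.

stool();
translate([0, 531, 0]) bookshelf();
translate([94, 57, 436]) spool();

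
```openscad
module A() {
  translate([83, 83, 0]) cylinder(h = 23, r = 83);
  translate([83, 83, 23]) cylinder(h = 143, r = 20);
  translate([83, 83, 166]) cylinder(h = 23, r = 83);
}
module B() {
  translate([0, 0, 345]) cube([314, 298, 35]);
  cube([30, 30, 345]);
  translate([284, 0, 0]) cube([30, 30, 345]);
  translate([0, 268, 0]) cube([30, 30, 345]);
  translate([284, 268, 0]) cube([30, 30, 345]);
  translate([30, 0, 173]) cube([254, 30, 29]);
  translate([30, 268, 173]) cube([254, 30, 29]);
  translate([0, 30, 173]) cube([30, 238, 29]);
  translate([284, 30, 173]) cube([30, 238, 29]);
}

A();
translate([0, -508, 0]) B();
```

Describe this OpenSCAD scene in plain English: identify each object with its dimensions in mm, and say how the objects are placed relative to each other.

A is a spool: two coaxial disc flanges of radius 83 mm and thickness 23 mm, joined by a core cylinder of radius 20 mm and height 143 mm. The lower flange rests on z = 0 and the three cylinders share a vertical axis.

B is a simple wooden stool: a rectangular seat 314 mm (x) by 298 mm (y), 35 mm thick, top face at z = 380 mm, on four square legs, each 30×30 mm in cross-section. The legs rest on z = 0, each flush with a corner of the seat. Four stretchers, 30 mm wide and 29 mm tall, connect adjacent legs with their undersides at z = 173 mm, each running between the inner faces of the legs it joins and aligned with the legs' outer faces on the other axis.

The stool is on the floor beside the spool on its −y side.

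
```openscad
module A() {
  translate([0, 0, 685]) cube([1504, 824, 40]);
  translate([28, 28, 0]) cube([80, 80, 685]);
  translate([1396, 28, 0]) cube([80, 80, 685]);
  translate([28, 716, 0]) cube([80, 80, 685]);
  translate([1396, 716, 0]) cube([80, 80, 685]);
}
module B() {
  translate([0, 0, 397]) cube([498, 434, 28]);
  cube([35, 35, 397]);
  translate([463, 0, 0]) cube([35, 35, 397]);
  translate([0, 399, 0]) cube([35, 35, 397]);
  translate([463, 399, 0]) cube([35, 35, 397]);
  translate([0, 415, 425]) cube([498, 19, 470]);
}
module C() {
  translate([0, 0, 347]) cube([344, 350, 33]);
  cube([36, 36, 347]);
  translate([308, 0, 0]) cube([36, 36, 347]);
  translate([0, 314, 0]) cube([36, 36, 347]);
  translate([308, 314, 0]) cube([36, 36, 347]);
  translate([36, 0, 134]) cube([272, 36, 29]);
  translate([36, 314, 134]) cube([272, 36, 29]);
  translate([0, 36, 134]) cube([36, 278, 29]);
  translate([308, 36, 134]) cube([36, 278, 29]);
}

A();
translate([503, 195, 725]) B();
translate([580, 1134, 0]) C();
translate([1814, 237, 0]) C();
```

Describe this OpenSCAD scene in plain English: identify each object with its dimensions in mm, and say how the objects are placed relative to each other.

A is a rectangular dining table. The top is 1504×824×40 mm with its upper surface at z = 725 mm. It stands on four 80×80 mm square legs, each inset 28 mm from the nearest pair of top edges, running from the floor to the underside of the top.

B is a chair: 498×434 mm seat, 28 mm thick, top at z = 425 mm, on four 35 mm square corner legs flush with the seat edges. A 19 mm thick backrest slab spans the full seat width, extending 470 mm above the seat top, its back face flush with the seat's +y edge.

C is a four-legged stool. The seat is 344×350 mm, 33 mm thick, top at z = 380 mm. It stands on four square legs, each 36×36 mm in cross-section, from z = 0 to the seat underside, each flush with a corner of the seat. Four stretchers, 36 mm wide and 29 mm tall, connect adjacent legs with their undersides at z = 134 mm, each running between the inner faces of the legs it joins and aligned with the legs' outer faces on the other axis.

The chair is on top of the table, centred. Two stools sit around the table at the +y, +x sides.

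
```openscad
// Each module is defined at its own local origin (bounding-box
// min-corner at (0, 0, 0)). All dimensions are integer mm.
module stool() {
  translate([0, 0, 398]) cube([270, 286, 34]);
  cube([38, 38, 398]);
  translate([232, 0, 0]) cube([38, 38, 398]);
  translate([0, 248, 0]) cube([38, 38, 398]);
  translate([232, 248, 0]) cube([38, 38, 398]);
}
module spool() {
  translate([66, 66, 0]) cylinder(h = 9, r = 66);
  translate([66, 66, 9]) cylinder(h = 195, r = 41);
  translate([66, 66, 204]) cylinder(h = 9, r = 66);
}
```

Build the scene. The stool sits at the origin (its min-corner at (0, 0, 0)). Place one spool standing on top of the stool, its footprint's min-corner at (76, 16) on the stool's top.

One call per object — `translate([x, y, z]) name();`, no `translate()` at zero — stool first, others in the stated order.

stool();
translate([76, 16, 432]) spool();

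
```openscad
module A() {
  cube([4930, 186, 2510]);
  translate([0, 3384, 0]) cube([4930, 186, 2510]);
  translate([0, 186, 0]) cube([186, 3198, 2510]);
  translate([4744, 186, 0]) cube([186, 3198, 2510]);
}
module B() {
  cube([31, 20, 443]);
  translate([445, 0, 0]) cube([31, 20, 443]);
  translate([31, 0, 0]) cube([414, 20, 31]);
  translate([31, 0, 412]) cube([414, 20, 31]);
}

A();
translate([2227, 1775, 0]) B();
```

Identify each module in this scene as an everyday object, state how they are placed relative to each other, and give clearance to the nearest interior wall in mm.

Clearances: x = 2041, y = 1589; minimum 1589 mm.

A is a house frame. B is a picture frame. The picture frame sits inside the house frame, centred. The clearance to the nearest interior wall is 1589 mm.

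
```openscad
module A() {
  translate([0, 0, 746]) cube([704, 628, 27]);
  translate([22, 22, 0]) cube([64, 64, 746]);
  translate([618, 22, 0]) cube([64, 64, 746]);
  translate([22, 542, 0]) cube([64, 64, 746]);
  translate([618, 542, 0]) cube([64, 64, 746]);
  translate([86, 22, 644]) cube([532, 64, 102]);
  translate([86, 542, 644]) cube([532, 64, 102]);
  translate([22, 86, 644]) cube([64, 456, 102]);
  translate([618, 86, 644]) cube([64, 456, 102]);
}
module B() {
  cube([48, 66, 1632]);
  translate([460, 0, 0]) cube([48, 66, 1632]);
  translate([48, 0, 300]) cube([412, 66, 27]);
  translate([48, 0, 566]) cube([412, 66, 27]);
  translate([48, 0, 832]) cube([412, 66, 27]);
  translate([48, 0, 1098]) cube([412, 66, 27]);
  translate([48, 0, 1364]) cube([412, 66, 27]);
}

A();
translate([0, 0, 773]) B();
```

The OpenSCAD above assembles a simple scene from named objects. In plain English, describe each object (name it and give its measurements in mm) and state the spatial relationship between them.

A is a table: top 704 mm (x) × 628 mm (y), 27 mm thick, upper face at z = 773 mm, on four 64×64 mm square legs, each inset 22 mm from the nearest pair of top edges, running from z = 0 to the bottom of the top. Four apron rails, 64 mm thick and 102 mm tall, run between adjacent legs with their top edges flush with the underside of the top and their outer faces flush with the legs' outer faces.

B is a wooden ladder with two side rails of 48×66 mm section and 1632 mm height, set 508 mm apart overall. Between them run 5 rectangular rungs (66 mm deep, 27 mm thick), front faces flush with the rails' −y face. The bottom of the first rung is 300 mm above the floor and each subsequent rung is 266 mm higher than the one below.

The ladder is on top of the table.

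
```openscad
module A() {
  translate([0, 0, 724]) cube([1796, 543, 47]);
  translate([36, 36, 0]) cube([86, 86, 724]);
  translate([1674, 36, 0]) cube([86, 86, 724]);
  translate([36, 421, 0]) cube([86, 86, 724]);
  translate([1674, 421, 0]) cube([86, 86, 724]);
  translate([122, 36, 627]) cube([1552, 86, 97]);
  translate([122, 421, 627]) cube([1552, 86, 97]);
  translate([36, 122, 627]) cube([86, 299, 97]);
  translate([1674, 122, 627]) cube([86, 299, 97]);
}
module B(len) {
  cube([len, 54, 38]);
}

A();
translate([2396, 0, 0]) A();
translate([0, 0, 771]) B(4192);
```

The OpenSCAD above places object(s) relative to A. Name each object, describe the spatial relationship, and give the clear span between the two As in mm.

A is a table. B is a beam. A beam spans the tops of two tables. The clear span between the two tables is 600 mm.

Second table starts at x = 2396; first ends at x = 1796; clear span = 2396 − 1796 = 600 mm.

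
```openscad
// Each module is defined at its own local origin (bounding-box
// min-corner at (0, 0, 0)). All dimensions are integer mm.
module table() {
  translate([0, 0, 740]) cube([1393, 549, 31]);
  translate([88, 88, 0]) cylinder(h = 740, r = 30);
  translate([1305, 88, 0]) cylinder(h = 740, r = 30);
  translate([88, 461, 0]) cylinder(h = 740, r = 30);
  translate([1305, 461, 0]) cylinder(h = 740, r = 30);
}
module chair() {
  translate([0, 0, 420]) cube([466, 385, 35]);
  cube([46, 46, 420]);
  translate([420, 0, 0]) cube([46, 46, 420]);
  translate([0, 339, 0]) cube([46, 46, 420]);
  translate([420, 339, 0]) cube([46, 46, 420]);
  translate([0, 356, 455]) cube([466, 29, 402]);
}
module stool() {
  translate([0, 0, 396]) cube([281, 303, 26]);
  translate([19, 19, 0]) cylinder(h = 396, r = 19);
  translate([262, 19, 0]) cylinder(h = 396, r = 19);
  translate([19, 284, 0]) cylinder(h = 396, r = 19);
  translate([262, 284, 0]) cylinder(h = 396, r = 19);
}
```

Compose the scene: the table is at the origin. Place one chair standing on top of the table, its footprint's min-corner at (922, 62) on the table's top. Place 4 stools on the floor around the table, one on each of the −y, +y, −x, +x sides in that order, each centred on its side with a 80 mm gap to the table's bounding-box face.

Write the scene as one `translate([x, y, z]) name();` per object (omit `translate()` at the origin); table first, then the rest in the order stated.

table();
translate([922, 62, 771]) chair();
translate([556, -383, 0]) stool();
translate([556, 629, 0]) stool();
translate([-361, 123, 0]) stool();
translate([1473, 123, 0]) stool();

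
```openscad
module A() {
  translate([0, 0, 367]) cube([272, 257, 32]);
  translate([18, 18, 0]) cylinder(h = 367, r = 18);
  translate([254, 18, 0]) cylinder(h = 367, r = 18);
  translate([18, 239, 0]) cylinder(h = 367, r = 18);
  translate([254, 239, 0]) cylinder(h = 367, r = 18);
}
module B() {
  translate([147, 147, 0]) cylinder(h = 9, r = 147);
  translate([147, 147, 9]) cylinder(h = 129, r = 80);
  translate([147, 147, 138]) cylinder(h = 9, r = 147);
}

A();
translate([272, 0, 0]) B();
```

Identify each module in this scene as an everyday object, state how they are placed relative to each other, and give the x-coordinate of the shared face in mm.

The stool's +x face and the spool's −x face are both at x = 272 mm.

A is a stool. B is a spool. The spool is against the stool's +x side, with their −y faces flush. The x-coordinate of the shared face is 272 mm.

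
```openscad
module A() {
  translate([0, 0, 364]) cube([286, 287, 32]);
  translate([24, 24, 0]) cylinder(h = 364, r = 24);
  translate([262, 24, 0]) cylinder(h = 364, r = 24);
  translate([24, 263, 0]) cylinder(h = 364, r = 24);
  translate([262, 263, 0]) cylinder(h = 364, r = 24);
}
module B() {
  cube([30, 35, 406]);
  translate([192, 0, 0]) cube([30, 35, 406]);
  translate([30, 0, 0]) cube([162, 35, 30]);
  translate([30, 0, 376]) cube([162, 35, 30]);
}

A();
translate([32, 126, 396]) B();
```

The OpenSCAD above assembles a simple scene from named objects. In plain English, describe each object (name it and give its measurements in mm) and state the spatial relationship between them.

A is a four-legged stool. The seat is 286×287 mm, 32 mm thick, top at z = 396 mm. It stands on four round legs, each 48 mm in diameter, from z = 0 to the seat underside, each leg's axis is inset half a diameter from the nearest pair of seat edges (so the leg's bounding box is flush with the corner).

B is a rectangular picture frame lying in the x–z plane (depth along y). The opening is 162 mm wide (x) by 346 mm tall (z), surrounded by a border 30 mm wide on all four sides. The frame is 35 mm deep and is made of two full-height vertical stiles with two horizontal rails fitted between them.

The picture frame is on top of the stool, centred.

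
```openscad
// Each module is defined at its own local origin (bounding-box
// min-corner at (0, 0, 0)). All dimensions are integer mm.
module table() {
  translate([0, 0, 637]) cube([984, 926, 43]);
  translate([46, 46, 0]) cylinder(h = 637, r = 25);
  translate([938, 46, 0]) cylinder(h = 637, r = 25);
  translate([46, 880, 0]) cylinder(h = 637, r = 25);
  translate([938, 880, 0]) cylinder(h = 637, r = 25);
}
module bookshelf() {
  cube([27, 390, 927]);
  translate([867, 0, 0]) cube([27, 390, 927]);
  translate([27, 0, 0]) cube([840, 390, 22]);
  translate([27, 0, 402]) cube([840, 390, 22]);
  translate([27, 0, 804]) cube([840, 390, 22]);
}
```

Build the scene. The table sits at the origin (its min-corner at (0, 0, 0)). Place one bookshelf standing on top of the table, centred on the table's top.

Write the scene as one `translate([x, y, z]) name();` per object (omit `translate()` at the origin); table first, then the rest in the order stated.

table();
translate([45, 268, 680]) bookshelf();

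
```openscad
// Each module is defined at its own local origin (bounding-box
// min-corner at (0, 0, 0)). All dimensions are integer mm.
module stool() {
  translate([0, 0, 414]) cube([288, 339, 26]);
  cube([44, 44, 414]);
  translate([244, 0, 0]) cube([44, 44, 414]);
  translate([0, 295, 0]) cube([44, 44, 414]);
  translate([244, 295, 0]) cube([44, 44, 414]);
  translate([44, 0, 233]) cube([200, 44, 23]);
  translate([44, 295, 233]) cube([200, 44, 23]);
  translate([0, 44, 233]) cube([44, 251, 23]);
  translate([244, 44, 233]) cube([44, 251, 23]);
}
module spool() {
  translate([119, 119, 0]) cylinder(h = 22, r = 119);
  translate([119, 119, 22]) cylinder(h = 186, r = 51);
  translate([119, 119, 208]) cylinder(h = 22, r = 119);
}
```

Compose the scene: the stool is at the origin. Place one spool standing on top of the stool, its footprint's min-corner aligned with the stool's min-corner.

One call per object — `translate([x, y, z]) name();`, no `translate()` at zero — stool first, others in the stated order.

stool();
translate([0, 0, 440]) spool();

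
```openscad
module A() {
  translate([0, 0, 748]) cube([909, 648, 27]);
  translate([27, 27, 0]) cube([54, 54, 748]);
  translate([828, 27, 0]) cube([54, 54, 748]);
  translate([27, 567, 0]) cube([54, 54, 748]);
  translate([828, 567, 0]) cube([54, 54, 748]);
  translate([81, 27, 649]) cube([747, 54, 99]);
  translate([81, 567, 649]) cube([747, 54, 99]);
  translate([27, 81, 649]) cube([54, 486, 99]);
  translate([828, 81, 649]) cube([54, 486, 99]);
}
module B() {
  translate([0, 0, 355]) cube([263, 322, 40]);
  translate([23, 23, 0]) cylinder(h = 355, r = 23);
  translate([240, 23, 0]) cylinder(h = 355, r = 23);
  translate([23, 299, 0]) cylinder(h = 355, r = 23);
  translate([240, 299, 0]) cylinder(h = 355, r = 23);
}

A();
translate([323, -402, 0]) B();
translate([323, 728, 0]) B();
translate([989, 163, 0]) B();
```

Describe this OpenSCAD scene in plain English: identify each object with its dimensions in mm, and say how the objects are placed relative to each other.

A is a table: top 909 mm (x) × 648 mm (y), 27 mm thick, upper face at z = 775 mm, on four 54×54 mm square legs, each inset 27 mm from the nearest pair of top edges, running from z = 0 to the bottom of the top. Four apron rails, 54 mm thick and 99 mm tall, run between adjacent legs with their top edges flush with the underside of the top and their outer faces flush with the legs' outer faces.

B is a four-legged stool. The seat is 263×322 mm, 40 mm thick, top at z = 395 mm. It stands on four round legs, each 46 mm in diameter, from z = 0 to the seat underside, each leg's axis is inset half a diameter from the nearest pair of seat edges (so the leg's bounding box is flush with the corner).

Three stools sit around the table at the −y, +y, +x sides.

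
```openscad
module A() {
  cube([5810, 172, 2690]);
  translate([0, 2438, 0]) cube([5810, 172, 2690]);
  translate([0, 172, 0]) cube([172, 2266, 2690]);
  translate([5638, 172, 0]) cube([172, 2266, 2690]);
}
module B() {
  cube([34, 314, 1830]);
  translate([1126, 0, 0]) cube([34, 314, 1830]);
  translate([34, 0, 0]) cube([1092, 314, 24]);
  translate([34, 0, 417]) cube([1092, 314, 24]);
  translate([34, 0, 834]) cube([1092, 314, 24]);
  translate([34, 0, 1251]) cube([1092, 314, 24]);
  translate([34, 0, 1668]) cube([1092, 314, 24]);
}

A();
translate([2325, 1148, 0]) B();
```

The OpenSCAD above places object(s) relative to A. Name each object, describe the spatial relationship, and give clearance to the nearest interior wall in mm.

A is a house frame. B is a bookshelf. The bookshelf sits inside the house frame, centred. The clearance to the nearest interior wall is 976 mm.

Clearances: x = 2153, y = 976; minimum 976 mm.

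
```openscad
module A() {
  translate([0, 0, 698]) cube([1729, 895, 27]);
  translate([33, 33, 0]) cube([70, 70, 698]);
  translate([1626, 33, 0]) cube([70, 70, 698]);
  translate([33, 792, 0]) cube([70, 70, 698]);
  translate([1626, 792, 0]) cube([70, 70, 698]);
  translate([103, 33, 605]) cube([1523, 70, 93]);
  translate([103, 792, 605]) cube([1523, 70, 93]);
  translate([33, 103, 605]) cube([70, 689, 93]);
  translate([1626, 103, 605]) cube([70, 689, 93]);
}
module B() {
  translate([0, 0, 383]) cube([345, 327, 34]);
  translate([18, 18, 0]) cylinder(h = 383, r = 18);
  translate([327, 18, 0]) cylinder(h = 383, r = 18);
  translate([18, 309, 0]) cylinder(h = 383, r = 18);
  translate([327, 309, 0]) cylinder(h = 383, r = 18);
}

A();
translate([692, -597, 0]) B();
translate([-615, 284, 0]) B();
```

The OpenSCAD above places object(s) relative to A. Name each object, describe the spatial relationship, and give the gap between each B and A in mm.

Each stool's nearest face is 270 mm from the table's bounding box.

A is a table. B is a stool. Two stools sit around the table at the −y, −x sides. The gap between each stool and the table is 270 mm.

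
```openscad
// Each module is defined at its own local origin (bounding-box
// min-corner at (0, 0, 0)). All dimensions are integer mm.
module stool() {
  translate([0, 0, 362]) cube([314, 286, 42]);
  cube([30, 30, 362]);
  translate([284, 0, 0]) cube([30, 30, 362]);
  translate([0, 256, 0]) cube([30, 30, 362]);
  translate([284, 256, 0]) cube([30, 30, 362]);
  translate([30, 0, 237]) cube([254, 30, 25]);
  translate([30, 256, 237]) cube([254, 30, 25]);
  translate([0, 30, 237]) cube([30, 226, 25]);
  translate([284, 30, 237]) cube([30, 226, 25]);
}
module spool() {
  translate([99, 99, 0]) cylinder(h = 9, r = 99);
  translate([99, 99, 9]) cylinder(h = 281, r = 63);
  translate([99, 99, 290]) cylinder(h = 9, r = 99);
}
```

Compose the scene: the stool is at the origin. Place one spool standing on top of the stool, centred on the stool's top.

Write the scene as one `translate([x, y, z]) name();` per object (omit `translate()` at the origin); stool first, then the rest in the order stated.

stool();
translate([58, 44, 404]) spool();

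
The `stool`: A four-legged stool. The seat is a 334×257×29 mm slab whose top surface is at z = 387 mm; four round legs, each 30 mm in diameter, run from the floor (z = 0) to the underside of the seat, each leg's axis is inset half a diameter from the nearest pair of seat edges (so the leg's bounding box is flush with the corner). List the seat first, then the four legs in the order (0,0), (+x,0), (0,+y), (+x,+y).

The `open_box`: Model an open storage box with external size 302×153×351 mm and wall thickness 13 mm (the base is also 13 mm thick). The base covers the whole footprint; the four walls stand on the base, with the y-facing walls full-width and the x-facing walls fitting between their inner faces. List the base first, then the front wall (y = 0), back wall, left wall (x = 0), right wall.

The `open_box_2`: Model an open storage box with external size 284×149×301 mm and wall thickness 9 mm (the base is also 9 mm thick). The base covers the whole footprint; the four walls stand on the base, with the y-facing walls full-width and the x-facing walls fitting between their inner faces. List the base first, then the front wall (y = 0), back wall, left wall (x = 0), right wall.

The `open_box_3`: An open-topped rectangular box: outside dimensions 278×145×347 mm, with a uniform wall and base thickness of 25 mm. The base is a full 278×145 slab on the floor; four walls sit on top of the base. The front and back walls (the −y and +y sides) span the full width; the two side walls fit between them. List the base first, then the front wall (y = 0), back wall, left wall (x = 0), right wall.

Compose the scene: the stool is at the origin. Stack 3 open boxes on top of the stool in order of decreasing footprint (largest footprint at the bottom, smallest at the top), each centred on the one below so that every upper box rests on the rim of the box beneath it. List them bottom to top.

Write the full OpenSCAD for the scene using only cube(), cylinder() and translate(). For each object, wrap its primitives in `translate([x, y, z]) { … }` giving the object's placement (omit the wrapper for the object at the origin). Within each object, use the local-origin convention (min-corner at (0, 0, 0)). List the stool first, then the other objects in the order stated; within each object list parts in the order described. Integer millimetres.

translate([0, 0, 358]) cube([334, 257, 29]);
translate([15, 15, 0]) cylinder(h = 358, r = 15);
translate([319, 15, 0]) cylinder(h = 358, r = 15);
translate([15, 242, 0]) cylinder(h = 358, r = 15);
translate([319, 242, 0]) cylinder(h = 358, r = 15);
translate([16, 52, 387]) {
  cube([302, 153, 13]);
  translate([0, 0, 13]) cube([302, 13, 338]);
  translate([0, 140, 13]) cube([302, 13, 338]);
  translate([0, 13, 13]) cube([13, 127, 338]);
  translate([289, 13, 13]) cube([13, 127, 338]);
}
translate([25, 54, 738]) {
  cube([284, 149, 9]);
  translate([0, 0, 9]) cube([284, 9, 292]);
  translate([0, 140, 9]) cube([284, 9, 292]);
  translate([0, 9, 9]) cube([9, 131, 292]);
  translate([275, 9, 9]) cube([9, 131, 292]);
}
translate([28, 56, 1039]) {
  cube([278, 145, 25]);
  translate([0, 0, 25]) cube([278, 25, 322]);
  translate([0, 120, 25]) cube([278, 25, 322]);
  translate([0, 25, 25]) cube([25, 95, 322]);
  translate([253, 25, 25]) cube([25, 95, 322]);
}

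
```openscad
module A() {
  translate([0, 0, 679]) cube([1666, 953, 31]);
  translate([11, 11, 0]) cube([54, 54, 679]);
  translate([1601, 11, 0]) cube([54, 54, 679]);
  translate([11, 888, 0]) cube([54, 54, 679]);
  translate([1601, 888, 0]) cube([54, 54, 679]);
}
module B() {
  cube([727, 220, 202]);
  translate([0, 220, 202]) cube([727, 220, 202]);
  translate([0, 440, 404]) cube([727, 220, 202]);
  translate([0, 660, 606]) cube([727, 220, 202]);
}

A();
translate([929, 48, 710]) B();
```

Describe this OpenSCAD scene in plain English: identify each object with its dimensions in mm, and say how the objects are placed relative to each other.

A is a table: top 1666 mm (x) × 953 mm (y), 31 mm thick, upper face at z = 710 mm, on four 54×54 mm square legs, each inset 11 mm from the nearest pair of top edges, running from z = 0 to the bottom of the top.

B is a run of 4 identical solid stair steps. Each tread is 727×220 mm and each step block is 202 mm high. Step 1 rests on the floor; step k is offset from step 1 by (k−1)×220 mm in y and (k−1)×202 mm in z.

The staircase is on top of the table.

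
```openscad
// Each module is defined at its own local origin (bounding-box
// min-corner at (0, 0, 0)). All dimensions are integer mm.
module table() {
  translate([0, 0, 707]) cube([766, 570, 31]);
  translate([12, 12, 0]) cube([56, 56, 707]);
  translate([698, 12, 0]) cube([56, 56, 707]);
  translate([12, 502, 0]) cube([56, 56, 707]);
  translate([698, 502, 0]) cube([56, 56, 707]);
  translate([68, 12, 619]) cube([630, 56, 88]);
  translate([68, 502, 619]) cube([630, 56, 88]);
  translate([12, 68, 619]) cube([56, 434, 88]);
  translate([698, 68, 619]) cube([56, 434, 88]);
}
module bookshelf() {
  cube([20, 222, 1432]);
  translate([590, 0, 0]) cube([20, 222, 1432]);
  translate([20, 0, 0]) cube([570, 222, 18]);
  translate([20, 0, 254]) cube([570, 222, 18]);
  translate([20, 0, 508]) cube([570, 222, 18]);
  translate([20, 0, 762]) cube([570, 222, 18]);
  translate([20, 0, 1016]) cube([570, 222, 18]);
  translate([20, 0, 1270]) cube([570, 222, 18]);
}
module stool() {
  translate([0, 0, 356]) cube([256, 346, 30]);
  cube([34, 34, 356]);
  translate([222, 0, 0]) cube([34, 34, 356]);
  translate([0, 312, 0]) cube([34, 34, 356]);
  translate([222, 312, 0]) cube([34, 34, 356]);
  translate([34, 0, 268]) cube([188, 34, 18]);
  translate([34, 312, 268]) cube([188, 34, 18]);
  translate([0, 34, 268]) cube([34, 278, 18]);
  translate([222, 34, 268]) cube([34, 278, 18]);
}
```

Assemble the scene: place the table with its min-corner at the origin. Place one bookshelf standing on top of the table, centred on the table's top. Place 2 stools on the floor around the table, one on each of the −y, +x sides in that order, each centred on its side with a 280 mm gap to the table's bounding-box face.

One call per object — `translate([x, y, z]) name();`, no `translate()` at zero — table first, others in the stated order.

table();
translate([78, 174, 738]) bookshelf();
translate([255, -626, 0]) stool();
translate([1046, 112, 0]) stool();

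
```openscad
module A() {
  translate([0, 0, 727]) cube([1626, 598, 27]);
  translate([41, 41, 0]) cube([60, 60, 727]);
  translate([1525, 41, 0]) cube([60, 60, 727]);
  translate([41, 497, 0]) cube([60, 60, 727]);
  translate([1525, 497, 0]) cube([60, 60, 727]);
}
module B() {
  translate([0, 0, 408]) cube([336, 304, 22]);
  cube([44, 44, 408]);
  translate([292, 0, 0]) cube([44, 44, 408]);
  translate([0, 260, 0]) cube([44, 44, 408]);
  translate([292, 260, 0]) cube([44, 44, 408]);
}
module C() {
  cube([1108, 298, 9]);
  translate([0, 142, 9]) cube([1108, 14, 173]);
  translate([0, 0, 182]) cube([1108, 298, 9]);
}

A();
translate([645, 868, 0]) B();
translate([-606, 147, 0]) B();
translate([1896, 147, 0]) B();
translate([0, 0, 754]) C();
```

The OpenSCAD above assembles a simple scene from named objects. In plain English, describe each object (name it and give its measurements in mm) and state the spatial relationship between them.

A is a rectangular dining table. The top is 1626×598×27 mm with its upper surface at z = 754 mm. It stands on four 60×60 mm square legs, each inset 41 mm from the nearest pair of top edges, running from the floor to the underside of the top.

B is a simple wooden stool: a rectangular seat 336 mm (x) by 304 mm (y), 22 mm thick, top face at z = 430 mm, on four square legs, each 44×44 mm in cross-section. The legs rest on z = 0, each flush with a corner of the seat.

C is an I-beam lying along x, 1108 mm long. Overall section height 191 mm. Two flanges 298 mm wide (y) and 9 mm thick, one on the floor and one at the top; a web 14 mm thick runs between them, centred on the flange width.

Three stools sit around the table at the +y, −x, +x sides. The I-beam is on top of the table.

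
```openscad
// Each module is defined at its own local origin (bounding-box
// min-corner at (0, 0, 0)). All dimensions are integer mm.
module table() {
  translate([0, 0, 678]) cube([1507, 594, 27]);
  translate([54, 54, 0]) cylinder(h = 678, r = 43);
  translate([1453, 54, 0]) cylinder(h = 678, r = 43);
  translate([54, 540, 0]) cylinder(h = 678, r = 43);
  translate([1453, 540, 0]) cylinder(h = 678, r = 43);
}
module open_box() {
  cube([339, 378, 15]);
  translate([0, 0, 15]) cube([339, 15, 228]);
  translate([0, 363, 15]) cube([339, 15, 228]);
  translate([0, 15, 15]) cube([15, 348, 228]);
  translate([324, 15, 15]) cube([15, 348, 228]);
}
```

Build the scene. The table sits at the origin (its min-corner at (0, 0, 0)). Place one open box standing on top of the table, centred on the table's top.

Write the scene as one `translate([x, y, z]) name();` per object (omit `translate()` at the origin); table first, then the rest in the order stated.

table();
translate([584, 108, 705]) open_box();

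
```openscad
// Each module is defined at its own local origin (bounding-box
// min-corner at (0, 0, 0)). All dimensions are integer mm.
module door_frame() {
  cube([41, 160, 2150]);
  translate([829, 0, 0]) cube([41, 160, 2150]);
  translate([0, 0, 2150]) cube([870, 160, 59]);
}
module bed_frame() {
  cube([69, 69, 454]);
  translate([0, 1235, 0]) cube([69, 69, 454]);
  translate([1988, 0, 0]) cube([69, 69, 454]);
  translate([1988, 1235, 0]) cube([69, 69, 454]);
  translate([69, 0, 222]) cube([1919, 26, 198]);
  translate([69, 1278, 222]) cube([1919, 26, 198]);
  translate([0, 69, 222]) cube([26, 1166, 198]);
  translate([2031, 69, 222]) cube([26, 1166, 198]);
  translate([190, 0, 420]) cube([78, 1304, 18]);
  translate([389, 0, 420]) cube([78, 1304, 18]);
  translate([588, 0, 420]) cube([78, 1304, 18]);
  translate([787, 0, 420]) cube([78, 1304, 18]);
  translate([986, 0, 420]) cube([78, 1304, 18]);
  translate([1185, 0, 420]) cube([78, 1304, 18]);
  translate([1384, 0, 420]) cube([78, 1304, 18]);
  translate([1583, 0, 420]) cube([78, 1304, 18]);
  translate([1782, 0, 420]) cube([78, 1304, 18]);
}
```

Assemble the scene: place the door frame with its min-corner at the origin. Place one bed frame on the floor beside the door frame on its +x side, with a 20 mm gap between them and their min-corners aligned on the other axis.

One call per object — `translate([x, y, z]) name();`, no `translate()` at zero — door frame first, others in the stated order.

door_frame();
translate([890, 0, 0]) bed_frame();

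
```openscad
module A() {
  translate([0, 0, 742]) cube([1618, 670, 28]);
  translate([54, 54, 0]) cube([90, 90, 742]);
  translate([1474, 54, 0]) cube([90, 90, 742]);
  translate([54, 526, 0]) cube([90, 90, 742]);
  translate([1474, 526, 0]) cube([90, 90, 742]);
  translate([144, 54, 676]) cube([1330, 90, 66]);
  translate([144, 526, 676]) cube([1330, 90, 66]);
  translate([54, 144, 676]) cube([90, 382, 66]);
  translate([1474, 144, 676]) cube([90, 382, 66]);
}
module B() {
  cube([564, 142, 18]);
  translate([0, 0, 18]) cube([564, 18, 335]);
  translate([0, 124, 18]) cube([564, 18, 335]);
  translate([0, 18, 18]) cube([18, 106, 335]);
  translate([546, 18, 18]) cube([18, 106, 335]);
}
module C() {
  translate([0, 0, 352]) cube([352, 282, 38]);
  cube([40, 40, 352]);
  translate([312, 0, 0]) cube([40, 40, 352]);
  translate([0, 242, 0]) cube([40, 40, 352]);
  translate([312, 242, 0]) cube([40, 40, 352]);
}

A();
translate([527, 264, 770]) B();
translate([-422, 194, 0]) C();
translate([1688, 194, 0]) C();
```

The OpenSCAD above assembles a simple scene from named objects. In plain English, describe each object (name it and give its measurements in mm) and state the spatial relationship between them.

A is a rectangular dining table. The top is 1618×670×28 mm with its upper surface at z = 770 mm. It stands on four 90×90 mm square legs, each inset 54 mm from the nearest pair of top edges, running from the floor to the underside of the top. Four apron rails, 90 mm thick and 66 mm tall, run between adjacent legs with their top edges flush with the underside of the top and their outer faces flush with the legs' outer faces.

B is an open storage box with external size 564×142×353 mm and wall thickness 18 mm (the base is also 18 mm thick). The base covers the whole footprint; the four walls stand on the base, with the y-facing walls full-width and the x-facing walls fitting between their inner faces.

C is a four-legged stool. The seat is a 352×282×38 mm slab whose top surface is at z = 390 mm; four square legs, each 40×40 mm in cross-section, run from the floor (z = 0) to the underside of the seat, each flush with a corner of the seat.

The open box is on top of the table, centred. Two stools sit around the table at the −x, +x sides.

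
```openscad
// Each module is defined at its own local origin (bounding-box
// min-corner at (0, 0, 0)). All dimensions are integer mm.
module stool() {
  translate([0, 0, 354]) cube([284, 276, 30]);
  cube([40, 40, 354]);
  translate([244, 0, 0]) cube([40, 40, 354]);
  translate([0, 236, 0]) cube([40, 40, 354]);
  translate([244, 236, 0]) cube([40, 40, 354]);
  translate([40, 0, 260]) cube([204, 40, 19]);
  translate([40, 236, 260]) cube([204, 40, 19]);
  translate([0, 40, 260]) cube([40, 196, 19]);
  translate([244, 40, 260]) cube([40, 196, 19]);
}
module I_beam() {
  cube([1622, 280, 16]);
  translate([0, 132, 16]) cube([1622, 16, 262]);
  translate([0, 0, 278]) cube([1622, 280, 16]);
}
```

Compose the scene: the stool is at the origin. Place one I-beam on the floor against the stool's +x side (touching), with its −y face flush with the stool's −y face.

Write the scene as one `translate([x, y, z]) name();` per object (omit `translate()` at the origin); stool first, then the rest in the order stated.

stool();
translate([284, 0, 0]) I_beam();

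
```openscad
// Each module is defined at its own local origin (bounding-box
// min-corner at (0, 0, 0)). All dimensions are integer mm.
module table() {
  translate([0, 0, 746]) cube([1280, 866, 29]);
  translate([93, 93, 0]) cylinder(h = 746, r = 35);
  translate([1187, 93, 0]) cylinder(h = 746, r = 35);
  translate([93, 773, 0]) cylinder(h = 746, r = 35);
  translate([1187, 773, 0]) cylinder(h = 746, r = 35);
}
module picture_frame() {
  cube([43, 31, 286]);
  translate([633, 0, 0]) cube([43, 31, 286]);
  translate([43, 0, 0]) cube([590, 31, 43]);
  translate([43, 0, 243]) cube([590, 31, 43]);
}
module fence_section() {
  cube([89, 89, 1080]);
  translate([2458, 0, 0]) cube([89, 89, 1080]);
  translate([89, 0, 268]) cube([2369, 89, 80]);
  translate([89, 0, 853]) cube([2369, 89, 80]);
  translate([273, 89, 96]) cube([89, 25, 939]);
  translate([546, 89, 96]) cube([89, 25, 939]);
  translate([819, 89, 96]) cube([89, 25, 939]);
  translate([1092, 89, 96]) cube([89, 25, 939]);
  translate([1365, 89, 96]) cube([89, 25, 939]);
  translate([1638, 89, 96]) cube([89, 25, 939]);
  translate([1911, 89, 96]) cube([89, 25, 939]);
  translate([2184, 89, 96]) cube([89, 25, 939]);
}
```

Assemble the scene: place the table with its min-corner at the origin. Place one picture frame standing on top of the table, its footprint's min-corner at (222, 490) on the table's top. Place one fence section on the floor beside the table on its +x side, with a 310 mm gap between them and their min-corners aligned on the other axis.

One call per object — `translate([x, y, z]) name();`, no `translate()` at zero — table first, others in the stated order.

table();
translate([222, 490, 775]) picture_frame();
translate([1590, 0, 0]) fence_section();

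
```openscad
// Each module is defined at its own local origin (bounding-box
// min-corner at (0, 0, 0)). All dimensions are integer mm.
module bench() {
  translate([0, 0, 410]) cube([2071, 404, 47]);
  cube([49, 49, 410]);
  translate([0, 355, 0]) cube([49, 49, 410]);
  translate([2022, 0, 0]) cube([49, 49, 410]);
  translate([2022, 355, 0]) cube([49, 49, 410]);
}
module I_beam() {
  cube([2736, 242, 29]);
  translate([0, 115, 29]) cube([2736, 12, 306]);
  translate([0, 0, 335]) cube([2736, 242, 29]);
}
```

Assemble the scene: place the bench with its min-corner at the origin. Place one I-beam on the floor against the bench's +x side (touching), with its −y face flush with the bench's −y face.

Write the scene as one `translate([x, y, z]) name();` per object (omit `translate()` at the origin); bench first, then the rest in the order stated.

bench();
translate([2071, 0, 0]) I_beam();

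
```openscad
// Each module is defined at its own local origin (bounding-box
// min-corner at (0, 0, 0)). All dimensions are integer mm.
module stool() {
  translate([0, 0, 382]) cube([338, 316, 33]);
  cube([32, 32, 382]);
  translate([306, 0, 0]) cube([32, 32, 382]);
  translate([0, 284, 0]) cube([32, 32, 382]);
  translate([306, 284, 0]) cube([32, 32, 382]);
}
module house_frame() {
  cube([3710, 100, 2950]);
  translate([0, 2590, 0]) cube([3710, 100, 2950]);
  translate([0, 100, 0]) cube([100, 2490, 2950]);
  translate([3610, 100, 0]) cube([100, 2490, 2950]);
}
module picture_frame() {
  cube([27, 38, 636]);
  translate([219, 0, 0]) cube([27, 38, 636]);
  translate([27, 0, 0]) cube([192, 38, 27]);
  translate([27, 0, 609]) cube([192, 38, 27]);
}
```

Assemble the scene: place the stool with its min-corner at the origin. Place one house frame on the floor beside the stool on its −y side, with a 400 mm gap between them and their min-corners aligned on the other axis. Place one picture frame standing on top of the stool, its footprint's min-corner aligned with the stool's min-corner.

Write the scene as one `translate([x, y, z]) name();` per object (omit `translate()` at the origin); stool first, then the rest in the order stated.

stool();
translate([0, -3090, 0]) house_frame();
translate([0, 0, 415]) picture_frame();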